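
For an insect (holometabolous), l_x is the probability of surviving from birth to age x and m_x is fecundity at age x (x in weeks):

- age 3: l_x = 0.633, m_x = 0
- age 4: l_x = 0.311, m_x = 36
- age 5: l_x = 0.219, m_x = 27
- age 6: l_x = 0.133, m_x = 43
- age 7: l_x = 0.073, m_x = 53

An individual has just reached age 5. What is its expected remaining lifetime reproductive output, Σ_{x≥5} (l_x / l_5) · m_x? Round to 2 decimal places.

70.78

l_5 = 0.219. Conditional survival from age 5 to x is l_x / l_5.
  x=5: (0.219/0.219) × 27 = 27.0000
  x=6: (0.133/0.219) × 43 = 26.1142
  x=7: (0.073/0.219) × 53 = 17.6667
Sum = 27.0000 + 26.1142 + 17.6667 = 70.7808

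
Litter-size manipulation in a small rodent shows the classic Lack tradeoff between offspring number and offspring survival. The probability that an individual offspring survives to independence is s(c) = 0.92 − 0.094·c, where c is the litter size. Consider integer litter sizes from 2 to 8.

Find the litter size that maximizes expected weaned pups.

5

Expected weaned pups = c × s(c):
  c=2: 2 × 0.732 = 1.464
  c=3: 3 × 0.638 = 1.914
  c=4: 4 × 0.544 = 2.176
  c=5: 5 × 0.450 = 2.250
  c=6: 6 × 0.356 = 2.136
  c=7: 7 × 0.262 = 1.834
  c=8: 8 × 0.168 = 1.344
Maximum at c = 5 (2.250 weaned pups).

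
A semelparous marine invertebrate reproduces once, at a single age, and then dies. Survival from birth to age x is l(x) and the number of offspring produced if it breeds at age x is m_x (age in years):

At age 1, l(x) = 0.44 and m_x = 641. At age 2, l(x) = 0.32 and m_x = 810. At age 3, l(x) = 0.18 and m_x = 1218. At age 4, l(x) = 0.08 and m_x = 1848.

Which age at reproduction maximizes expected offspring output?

1

Expected offspring if breeding at age x = l(x) × m_x:
  age 1: 0.44 × 641 = 282.040
  age 2: 0.32 × 810 = 259.200
  age 3: 0.18 × 1218 = 219.240
  age 4: 0.08 × 1848 = 147.840
Maximum at age 1 (282.040).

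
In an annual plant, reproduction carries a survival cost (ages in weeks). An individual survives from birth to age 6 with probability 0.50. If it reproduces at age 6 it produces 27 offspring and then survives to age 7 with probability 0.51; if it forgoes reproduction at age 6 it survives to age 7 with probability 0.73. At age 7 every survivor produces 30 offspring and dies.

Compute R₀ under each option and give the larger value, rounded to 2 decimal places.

breed at age 6: R₀ = 0.50 × (27 + 0.51 × 30) = 0.50 × 42.3000 = 21.1500
delay to age 7: R₀ = 0.50 × (0.73 × 30) = 0.50 × 21.9000 = 10.9500
Higher: breed at age 6 (21.1500).

21.15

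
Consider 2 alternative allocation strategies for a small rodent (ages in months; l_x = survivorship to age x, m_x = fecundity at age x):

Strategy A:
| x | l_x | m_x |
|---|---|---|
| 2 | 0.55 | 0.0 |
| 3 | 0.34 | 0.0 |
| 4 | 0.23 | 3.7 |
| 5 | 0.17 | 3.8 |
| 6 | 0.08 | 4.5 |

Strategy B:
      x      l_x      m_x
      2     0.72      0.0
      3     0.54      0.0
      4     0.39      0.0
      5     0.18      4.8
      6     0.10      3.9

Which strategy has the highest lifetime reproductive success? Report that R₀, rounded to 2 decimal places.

Strategy A: R₀ = 0.55×0.0 + 0.34×0.0 + 0.23×3.7 + 0.17×3.8 + 0.08×4.5 = 1.8570
Strategy B: R₀ = 0.72×0.0 + 0.54×0.0 + 0.39×0.0 + 0.18×4.8 + 0.10×3.9 = 1.2540
Highest R₀: strategy A with 1.8570.

1.86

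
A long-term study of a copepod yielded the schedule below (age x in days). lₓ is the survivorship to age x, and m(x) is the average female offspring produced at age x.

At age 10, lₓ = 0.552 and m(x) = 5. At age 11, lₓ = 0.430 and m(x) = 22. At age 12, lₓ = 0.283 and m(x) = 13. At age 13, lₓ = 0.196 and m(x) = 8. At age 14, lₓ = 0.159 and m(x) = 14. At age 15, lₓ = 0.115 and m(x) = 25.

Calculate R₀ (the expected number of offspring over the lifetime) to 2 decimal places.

22.57

R₀ = Σ lₓ m(x):
  age 10: 0.552 × 5 = 2.7600
  age 11: 0.430 × 22 = 9.4600
  age 12: 0.283 × 13 = 3.6790
  age 13: 0.196 × 8 = 1.5680
  age 14: 0.159 × 14 = 2.2260
  age 15: 0.115 × 25 = 2.8750
R₀ = 2.7600 + 9.4600 + 3.6790 + 1.5680 + 2.2260 + 2.8750 = 22.5680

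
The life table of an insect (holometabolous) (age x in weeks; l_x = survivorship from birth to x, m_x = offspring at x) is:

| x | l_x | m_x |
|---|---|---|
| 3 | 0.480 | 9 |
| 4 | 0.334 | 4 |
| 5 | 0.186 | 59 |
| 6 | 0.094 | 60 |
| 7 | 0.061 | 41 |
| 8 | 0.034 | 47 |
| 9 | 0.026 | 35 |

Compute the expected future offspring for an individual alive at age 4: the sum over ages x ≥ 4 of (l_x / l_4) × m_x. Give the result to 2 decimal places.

68.74

l_4 = 0.334. Conditional survival from age 4 to x is l_x / l_4.
  x=4: (0.334/0.334) × 4 = 4.0000
  x=5: (0.186/0.334) × 59 = 32.8563
  x=6: (0.094/0.334) × 60 = 16.8862
  x=7: (0.061/0.334) × 41 = 7.4880
  x=8: (0.034/0.334) × 47 = 4.7844
  x=9: (0.026/0.334) × 35 = 2.7246
Sum = 4.0000 + 32.8563 + 16.8862 + 7.4880 + 4.7844 + 2.7246 = 68.7395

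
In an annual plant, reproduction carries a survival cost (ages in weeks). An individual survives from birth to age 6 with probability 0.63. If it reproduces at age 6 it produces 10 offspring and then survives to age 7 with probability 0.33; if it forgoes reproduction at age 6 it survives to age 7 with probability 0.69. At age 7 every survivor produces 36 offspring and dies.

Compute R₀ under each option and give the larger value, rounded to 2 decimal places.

15.65

breed at age 6: R₀ = 0.63 × (10 + 0.33 × 36) = 0.63 × 21.8800 = 13.7844
delay to age 7: R₀ = 0.63 × (0.69 × 36) = 0.63 × 24.8400 = 15.6492
Higher: delay to age 7 (15.6492).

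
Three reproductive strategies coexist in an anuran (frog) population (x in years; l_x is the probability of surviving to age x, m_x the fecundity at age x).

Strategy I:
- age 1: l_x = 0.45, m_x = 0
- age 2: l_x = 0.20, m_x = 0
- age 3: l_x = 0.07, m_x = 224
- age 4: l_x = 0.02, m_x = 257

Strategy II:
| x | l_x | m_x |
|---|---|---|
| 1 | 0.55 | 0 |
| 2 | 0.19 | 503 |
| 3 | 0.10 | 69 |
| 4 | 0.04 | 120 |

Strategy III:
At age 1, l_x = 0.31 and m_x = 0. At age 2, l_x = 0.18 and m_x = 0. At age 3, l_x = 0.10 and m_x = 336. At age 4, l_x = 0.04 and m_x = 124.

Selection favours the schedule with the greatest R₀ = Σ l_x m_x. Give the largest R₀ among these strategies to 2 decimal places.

Strategy I: R₀ = 0.45×0 + 0.20×0 + 0.07×224 + 0.02×257 = 20.8200
Strategy II: R₀ = 0.55×0 + 0.19×503 + 0.10×69 + 0.04×120 = 107.2700
Strategy III: R₀ = 0.31×0 + 0.18×0 + 0.10×336 + 0.04×124 = 38.5600
Highest R₀: strategy II with 107.2700.

107.27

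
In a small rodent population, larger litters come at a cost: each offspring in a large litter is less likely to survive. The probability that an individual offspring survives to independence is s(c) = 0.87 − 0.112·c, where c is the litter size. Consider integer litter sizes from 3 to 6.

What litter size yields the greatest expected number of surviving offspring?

4

Expected surviving offspring = c × s(c):
  c=3: 3 × 0.534 = 1.602
  c=4: 4 × 0.422 = 1.688
  c=5: 5 × 0.310 = 1.550
  c=6: 6 × 0.198 = 1.188
Maximum at c = 4 (1.688 surviving offspring).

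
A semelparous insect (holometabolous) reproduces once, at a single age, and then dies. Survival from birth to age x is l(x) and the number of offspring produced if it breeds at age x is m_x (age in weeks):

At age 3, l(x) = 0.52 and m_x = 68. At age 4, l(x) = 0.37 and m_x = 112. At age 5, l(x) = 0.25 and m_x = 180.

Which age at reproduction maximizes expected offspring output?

Expected offspring if breeding at age x = l(x) × m_x:
  age 3: 0.52 × 68 = 35.360
  age 4: 0.37 × 112 = 41.440
  age 5: 0.25 × 180 = 45.000
Maximum at age 5 (45.000).

5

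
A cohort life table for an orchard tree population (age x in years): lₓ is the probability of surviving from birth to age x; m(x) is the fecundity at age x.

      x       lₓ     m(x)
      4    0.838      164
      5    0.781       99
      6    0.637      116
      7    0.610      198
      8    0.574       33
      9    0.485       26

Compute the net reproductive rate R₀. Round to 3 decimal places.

440.975

R₀ = Σ lₓ m(x):
  age 4: 0.838 × 164 = 137.4320
  age 5: 0.781 × 99 = 77.3190
  age 6: 0.637 × 116 = 73.8920
  age 7: 0.610 × 198 = 120.7800
  age 8: 0.574 × 33 = 18.9420
  age 9: 0.485 × 26 = 12.6100
R₀ = 137.4320 + 77.3190 + 73.8920 + 120.7800 + 18.9420 + 12.6100 = 440.9750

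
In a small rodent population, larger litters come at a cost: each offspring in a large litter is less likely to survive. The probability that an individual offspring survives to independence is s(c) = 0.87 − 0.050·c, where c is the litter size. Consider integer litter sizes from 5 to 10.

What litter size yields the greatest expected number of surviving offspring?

9

Expected surviving offspring = c × s(c):
  c=5: 5 × 0.620 = 3.100
  c=6: 6 × 0.570 = 3.420
  c=7: 7 × 0.520 = 3.640
  c=8: 8 × 0.470 = 3.760
  c=9: 9 × 0.420 = 3.780
  c=10: 10 × 0.370 = 3.700
Maximum at c = 9 (3.780 surviving offspring).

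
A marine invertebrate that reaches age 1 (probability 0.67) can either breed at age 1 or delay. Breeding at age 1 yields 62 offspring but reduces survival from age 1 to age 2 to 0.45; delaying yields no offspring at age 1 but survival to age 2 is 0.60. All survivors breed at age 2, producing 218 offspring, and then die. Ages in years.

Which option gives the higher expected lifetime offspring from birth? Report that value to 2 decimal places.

breed at age 1: R₀ = 0.67 × (62 + 0.45 × 218) = 0.67 × 160.1000 = 107.2670
delay to age 2: R₀ = 0.67 × (0.60 × 218) = 0.67 × 130.8000 = 87.6360
Higher: breed at age 1 (107.2670).

107.27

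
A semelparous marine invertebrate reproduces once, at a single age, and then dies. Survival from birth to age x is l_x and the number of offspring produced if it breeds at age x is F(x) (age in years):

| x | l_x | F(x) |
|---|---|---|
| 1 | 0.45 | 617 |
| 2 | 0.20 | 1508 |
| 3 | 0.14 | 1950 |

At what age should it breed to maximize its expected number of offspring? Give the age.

Expected offspring if breeding at age x = l_x × F(x):
  age 1: 0.45 × 617 = 277.650
  age 2: 0.20 × 1508 = 301.600
  age 3: 0.14 × 1950 = 273.000
Maximum at age 2 (301.600).

2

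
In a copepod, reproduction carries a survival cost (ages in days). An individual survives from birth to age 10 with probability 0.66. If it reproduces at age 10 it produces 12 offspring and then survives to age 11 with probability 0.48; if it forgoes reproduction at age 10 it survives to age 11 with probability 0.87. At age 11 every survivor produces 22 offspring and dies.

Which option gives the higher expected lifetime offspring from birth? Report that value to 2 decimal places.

breed at age 10: R₀ = 0.66 × (12 + 0.48 × 22) = 0.66 × 22.5600 = 14.8896
delay to age 11: R₀ = 0.66 × (0.87 × 22) = 0.66 × 19.1400 = 12.6324
Higher: breed at age 10 (14.8896).

14.89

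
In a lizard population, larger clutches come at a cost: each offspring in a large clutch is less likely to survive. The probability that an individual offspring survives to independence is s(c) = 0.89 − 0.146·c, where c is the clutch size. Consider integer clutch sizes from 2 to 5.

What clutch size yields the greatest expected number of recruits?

Expected recruits = c × s(c):
  c=2: 2 × 0.598 = 1.196
  c=3: 3 × 0.452 = 1.356
  c=4: 4 × 0.306 = 1.224
  c=5: 5 × 0.160 = 0.800
Maximum at c = 3 (1.356 recruits).

3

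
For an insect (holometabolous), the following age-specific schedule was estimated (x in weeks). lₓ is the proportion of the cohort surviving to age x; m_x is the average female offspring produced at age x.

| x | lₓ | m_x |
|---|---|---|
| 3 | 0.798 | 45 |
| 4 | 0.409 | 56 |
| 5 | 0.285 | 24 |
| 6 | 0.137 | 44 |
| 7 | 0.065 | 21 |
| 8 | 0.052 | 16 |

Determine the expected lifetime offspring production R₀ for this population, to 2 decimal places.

R₀ = Σ lₓ m_x:
  age 3: 0.798 × 45 = 35.9100
  age 4: 0.409 × 56 = 22.9040
  age 5: 0.285 × 24 = 6.8400
  age 6: 0.137 × 44 = 6.0280
  age 7: 0.065 × 21 = 1.3650
  age 8: 0.052 × 16 = 0.8320
R₀ = 35.9100 + 22.9040 + 6.8400 + 6.0280 + 1.3650 + 0.8320 = 73.8790

73.88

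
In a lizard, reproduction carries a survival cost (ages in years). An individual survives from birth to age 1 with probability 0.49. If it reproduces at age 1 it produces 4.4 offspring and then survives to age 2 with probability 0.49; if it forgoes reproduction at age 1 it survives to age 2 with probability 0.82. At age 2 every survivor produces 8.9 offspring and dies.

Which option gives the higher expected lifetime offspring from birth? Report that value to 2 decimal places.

4.29

breed at age 1: R₀ = 0.49 × (4.4 + 0.49 × 8.9) = 0.49 × 8.7610 = 4.2929
delay to age 2: R₀ = 0.49 × (0.82 × 8.9) = 0.49 × 7.2980 = 3.5760
Higher: breed at age 1 (4.2929).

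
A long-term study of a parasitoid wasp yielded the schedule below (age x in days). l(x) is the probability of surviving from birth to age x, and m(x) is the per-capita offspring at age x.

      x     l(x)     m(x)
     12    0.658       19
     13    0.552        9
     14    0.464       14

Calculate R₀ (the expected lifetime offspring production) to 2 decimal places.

23.97

R₀ = Σ l(x) m(x):
  age 12: 0.658 × 19 = 12.5020
  age 13: 0.552 × 9 = 4.9680
  age 14: 0.464 × 14 = 6.4960
R₀ = 12.5020 + 4.9680 + 6.4960 = 23.9660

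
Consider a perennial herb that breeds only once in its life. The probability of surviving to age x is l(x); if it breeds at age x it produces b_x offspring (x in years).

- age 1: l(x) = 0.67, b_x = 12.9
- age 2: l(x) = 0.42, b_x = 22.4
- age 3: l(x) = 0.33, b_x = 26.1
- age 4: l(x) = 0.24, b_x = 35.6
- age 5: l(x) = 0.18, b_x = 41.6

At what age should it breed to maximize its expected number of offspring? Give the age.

Expected offspring if breeding at age x = l(x) × b_x:
  age 1: 0.67 × 12.9 = 8.643
  age 2: 0.42 × 22.4 = 9.408
  age 3: 0.33 × 26.1 = 8.613
  age 4: 0.24 × 35.6 = 8.544
  age 5: 0.18 × 41.6 = 7.488
Maximum at age 2 (9.408).

2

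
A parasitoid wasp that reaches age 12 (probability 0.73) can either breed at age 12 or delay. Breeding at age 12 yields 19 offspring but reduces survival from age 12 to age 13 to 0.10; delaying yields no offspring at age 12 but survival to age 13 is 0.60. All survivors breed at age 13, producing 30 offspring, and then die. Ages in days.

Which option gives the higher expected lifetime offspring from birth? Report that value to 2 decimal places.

16.06

breed at age 12: R₀ = 0.73 × (19 + 0.10 × 30) = 0.73 × 22.0000 = 16.0600
delay to age 13: R₀ = 0.73 × (0.60 × 30) = 0.73 × 18.0000 = 13.1400
Higher: breed at age 12 (16.0600).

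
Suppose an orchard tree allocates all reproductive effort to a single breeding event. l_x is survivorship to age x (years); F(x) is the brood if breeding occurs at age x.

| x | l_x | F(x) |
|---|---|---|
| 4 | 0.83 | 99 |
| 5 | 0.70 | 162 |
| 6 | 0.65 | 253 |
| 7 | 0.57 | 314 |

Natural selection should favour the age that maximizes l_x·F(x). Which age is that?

7

Expected offspring if breeding at age x = l_x × F(x):
  age 4: 0.83 × 99 = 82.170
  age 5: 0.70 × 162 = 113.400
  age 6: 0.65 × 253 = 164.450
  age 7: 0.57 × 314 = 178.980
Maximum at age 7 (178.980).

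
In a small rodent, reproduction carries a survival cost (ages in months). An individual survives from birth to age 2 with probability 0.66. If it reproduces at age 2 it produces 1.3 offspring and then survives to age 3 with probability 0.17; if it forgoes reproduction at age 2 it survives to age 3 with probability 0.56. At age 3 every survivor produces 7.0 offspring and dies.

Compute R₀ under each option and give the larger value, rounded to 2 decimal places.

breed at age 2: R₀ = 0.66 × (1.3 + 0.17 × 7.0) = 0.66 × 2.4900 = 1.6434
delay to age 3: R₀ = 0.66 × (0.56 × 7.0) = 0.66 × 3.9200 = 2.5872
Higher: delay to age 3 (2.5872).

2.59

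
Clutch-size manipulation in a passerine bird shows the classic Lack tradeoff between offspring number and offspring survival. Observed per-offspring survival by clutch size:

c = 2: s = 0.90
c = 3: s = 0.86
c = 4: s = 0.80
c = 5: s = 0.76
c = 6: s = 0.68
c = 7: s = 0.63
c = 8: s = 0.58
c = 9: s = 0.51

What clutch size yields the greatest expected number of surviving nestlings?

8

Expected surviving nestlings = c × s(c):
  c=2: 2 × 0.90 = 1.800
  c=3: 3 × 0.86 = 2.580
  c=4: 4 × 0.80 = 3.200
  c=5: 5 × 0.76 = 3.800
  c=6: 6 × 0.68 = 4.080
  c=7: 7 × 0.63 = 4.410
  c=8: 8 × 0.58 = 4.640
  c=9: 9 × 0.51 = 4.590
Maximum at c = 8 (4.640 surviving nestlings).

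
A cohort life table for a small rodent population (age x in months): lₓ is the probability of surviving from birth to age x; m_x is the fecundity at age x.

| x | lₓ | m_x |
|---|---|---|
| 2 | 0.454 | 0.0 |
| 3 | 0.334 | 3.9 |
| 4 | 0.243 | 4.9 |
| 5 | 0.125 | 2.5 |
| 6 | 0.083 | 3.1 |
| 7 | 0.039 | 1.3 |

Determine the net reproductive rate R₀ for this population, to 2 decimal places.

R₀ = Σ lₓ m_x:
  age 2: 0.454 × 0.0 = 0.0000
  age 3: 0.334 × 3.9 = 1.3026
  age 4: 0.243 × 4.9 = 1.1907
  age 5: 0.125 × 2.5 = 0.3125
  age 6: 0.083 × 3.1 = 0.2573
  age 7: 0.039 × 1.3 = 0.0507
R₀ = 0.0000 + 1.3026 + 1.1907 + 0.3125 + 0.2573 + 0.0507 = 3.1138

3.11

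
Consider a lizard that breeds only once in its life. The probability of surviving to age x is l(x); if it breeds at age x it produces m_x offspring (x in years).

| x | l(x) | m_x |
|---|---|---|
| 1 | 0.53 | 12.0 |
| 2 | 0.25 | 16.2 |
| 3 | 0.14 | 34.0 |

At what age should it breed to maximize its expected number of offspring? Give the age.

Expected offspring if breeding at age x = l(x) × m_x:
  age 1: 0.53 × 12.0 = 6.360
  age 2: 0.25 × 16.2 = 4.050
  age 3: 0.14 × 34.0 = 4.760
Maximum at age 1 (6.360).

1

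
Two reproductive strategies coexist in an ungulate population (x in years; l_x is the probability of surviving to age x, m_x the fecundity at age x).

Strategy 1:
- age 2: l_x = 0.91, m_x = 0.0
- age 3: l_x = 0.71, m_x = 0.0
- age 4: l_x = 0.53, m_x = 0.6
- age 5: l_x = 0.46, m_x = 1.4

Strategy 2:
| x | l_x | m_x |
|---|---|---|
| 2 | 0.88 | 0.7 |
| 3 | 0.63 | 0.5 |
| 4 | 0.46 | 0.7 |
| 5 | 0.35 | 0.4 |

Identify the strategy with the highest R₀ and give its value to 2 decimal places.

Strategy 1: R₀ = 0.91×0.0 + 0.71×0.0 + 0.53×0.6 + 0.46×1.4 = 0.9620
Strategy 2: R₀ = 0.88×0.7 + 0.63×0.5 + 0.46×0.7 + 0.35×0.4 = 1.3930
Highest R₀: strategy 2 with 1.3930.

1.39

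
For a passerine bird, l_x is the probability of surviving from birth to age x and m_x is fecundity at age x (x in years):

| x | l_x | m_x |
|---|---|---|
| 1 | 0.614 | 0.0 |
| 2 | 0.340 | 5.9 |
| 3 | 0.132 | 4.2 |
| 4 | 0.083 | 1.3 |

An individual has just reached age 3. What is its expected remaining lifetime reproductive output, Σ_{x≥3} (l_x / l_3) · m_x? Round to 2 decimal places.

l_3 = 0.132. Conditional survival from age 3 to x is l_x / l_3.
  x=3: (0.132/0.132) × 4.2 = 4.2000
  x=4: (0.083/0.132) × 1.3 = 0.8174
Sum = 4.2000 + 0.8174 = 5.0174

5.02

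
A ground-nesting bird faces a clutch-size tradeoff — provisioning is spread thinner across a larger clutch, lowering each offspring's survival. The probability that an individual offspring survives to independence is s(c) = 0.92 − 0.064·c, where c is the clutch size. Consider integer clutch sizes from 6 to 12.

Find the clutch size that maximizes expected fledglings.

Expected fledglings = c × s(c):
  c=6: 6 × 0.536 = 3.216
  c=7: 7 × 0.472 = 3.304
  c=8: 8 × 0.408 = 3.264
  c=9: 9 × 0.344 = 3.096
  c=10: 10 × 0.280 = 2.800
  c=11: 11 × 0.216 = 2.376
  c=12: 12 × 0.152 = 1.824
Maximum at c = 7 (3.304 fledglings).

7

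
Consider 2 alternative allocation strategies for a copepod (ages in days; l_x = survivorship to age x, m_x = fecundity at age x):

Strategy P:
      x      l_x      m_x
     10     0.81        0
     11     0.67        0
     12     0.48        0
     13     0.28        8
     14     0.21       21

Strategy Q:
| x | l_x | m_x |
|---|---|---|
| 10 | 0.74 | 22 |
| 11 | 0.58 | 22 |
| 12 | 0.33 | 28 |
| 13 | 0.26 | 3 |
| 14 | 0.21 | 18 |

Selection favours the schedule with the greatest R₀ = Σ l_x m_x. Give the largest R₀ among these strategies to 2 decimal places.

42.84

Strategy P: R₀ = 0.81×0 + 0.67×0 + 0.48×0 + 0.28×8 + 0.21×21 = 6.6500
Strategy Q: R₀ = 0.74×22 + 0.58×22 + 0.33×28 + 0.26×3 + 0.21×18 = 42.8400
Highest R₀: strategy Q with 42.8400.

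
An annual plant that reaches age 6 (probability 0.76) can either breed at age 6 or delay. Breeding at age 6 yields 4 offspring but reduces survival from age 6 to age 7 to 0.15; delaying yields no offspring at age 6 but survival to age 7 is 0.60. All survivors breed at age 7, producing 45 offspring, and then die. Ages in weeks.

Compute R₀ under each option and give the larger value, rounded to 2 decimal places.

breed at age 6: R₀ = 0.76 × (4 + 0.15 × 45) = 0.76 × 10.7500 = 8.1700
delay to age 7: R₀ = 0.76 × (0.60 × 45) = 0.76 × 27.0000 = 20.5200
Higher: delay to age 7 (20.5200).

20.52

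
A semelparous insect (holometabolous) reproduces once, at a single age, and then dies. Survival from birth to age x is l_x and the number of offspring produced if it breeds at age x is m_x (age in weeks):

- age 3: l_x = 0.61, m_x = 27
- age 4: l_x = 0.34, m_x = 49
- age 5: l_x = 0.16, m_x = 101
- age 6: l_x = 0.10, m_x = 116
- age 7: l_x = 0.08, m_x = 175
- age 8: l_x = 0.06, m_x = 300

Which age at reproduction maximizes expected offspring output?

Expected offspring if breeding at age x = l_x × m_x:
  age 3: 0.61 × 27 = 16.470
  age 4: 0.34 × 49 = 16.660
  age 5: 0.16 × 101 = 16.160
  age 6: 0.10 × 116 = 11.600
  age 7: 0.08 × 175 = 14.000
  age 8: 0.06 × 300 = 18.000
Maximum at age 8 (18.000).

8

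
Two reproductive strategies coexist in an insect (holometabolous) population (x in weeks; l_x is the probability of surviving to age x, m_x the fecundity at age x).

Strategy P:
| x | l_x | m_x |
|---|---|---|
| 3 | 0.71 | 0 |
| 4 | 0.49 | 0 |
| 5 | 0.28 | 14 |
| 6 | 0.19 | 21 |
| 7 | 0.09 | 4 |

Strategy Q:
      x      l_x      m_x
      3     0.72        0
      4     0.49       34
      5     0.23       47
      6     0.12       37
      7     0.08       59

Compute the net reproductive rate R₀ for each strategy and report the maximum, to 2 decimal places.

Strategy P: R₀ = 0.71×0 + 0.49×0 + 0.28×14 + 0.19×21 + 0.09×4 = 8.2700
Strategy Q: R₀ = 0.72×0 + 0.49×34 + 0.23×47 + 0.12×37 + 0.08×59 = 36.6300
Highest R₀: strategy Q with 36.6300.

36.63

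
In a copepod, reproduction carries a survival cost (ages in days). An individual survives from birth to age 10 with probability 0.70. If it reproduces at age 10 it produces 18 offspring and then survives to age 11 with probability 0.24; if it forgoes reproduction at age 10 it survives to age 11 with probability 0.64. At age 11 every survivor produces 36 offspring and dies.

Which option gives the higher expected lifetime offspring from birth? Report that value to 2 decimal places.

18.65

breed at age 10: R₀ = 0.70 × (18 + 0.24 × 36) = 0.70 × 26.6400 = 18.6480
delay to age 11: R₀ = 0.70 × (0.64 × 36) = 0.70 × 23.0400 = 16.1280
Higher: breed at age 10 (18.6480).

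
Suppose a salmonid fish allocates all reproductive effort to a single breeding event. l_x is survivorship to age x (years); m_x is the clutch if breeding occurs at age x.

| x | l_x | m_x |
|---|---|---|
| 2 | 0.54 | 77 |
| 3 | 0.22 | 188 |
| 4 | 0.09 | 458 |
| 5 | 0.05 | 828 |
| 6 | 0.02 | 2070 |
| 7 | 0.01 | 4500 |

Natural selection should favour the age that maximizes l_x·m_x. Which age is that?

7

Expected offspring if breeding at age x = l_x × m_x:
  age 2: 0.54 × 77 = 41.580
  age 3: 0.22 × 188 = 41.360
  age 4: 0.09 × 458 = 41.220
  age 5: 0.05 × 828 = 41.400
  age 6: 0.02 × 2070 = 41.400
  age 7: 0.01 × 4500 = 45.000
Maximum at age 7 (45.000).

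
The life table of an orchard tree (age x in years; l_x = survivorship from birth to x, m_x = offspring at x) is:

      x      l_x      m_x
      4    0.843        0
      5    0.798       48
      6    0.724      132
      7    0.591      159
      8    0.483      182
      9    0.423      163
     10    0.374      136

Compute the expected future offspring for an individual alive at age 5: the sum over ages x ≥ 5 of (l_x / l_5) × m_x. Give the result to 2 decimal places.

545.81

l_5 = 0.798. Conditional survival from age 5 to x is l_x / l_5.
  x=5: (0.798/0.798) × 48 = 48.0000
  x=6: (0.724/0.798) × 132 = 119.7594
  x=7: (0.591/0.798) × 159 = 117.7556
  x=8: (0.483/0.798) × 182 = 110.1579
  x=9: (0.423/0.798) × 163 = 86.4023
  x=10: (0.374/0.798) × 136 = 63.7393
Sum = 48.0000 + 119.7594 + 117.7556 + 110.1579 + 86.4023 + 63.7393 = 545.8145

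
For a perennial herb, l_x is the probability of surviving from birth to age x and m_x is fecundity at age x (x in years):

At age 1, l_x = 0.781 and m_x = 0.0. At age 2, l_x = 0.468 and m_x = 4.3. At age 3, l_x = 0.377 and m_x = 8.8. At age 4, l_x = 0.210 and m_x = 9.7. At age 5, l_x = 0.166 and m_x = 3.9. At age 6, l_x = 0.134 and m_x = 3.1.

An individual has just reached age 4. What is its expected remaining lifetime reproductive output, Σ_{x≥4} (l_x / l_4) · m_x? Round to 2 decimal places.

14.76

l_4 = 0.210. Conditional survival from age 4 to x is l_x / l_4.
  x=4: (0.210/0.210) × 9.7 = 9.7000
  x=5: (0.166/0.210) × 3.9 = 3.0829
  x=6: (0.134/0.210) × 3.1 = 1.9781
Sum = 9.7000 + 3.0829 + 1.9781 = 14.7610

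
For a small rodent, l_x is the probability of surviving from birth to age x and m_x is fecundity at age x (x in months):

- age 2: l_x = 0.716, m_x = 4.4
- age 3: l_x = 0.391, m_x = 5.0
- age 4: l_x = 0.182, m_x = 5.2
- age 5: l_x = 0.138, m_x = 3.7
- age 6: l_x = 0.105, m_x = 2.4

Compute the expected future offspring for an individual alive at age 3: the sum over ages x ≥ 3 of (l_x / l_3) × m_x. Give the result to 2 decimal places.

l_3 = 0.391. Conditional survival from age 3 to x is l_x / l_3.
  x=3: (0.391/0.391) × 5.0 = 5.0000
  x=4: (0.182/0.391) × 5.2 = 2.4205
  x=5: (0.138/0.391) × 3.7 = 1.3059
  x=6: (0.105/0.391) × 2.4 = 0.6445
Sum = 5.0000 + 2.4205 + 1.3059 + 0.6445 = 9.3708

9.37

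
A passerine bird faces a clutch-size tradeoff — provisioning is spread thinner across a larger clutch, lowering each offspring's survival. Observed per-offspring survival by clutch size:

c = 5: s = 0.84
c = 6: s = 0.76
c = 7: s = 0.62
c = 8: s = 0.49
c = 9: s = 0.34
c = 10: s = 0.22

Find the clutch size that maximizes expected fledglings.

6

Expected fledglings = c × s(c):
  c=5: 5 × 0.84 = 4.200
  c=6: 6 × 0.76 = 4.560
  c=7: 7 × 0.62 = 4.340
  c=8: 8 × 0.49 = 3.920
  c=9: 9 × 0.34 = 3.060
  c=10: 10 × 0.22 = 2.200
Maximum at c = 6 (4.560 fledglings).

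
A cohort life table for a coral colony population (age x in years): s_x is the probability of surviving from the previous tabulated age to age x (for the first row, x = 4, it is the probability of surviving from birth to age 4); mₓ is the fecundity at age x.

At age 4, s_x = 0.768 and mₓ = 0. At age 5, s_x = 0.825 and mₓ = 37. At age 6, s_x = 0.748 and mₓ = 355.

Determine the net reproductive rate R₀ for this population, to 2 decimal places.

Survivorship from birth: l_x = s_4·s_5·…·s_x.
  l_4 = 0.76800
  l_5 = 0.63360
  l_6 = 0.47393
R₀ = Σ l_x mₓ:
  age 4: 0.76800 × 0 = 0.0000
  age 5: 0.63360 × 37 = 23.4432
  age 6: 0.47393 × 355 = 168.2451
R₀ = 0.0000 + 23.4432 + 168.2451 = 191.6883

191.69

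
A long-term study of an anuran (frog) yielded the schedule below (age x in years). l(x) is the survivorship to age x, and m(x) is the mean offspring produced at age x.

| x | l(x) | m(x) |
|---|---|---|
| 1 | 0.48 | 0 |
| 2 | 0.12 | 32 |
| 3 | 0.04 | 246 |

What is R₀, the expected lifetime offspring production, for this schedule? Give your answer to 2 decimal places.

R₀ = Σ l(x) m(x):
  age 1: 0.48 × 0 = 0.0000
  age 2: 0.12 × 32 = 3.8400
  age 3: 0.04 × 246 = 9.8400
R₀ = 0.0000 + 3.8400 + 9.8400 = 13.6800

13.68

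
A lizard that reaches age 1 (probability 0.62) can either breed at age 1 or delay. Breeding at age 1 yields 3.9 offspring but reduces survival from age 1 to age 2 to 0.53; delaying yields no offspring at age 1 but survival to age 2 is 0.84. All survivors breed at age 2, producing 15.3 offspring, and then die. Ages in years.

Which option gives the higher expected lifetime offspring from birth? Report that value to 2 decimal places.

7.97

breed at age 1: R₀ = 0.62 × (3.9 + 0.53 × 15.3) = 0.62 × 12.0090 = 7.4456
delay to age 2: R₀ = 0.62 × (0.84 × 15.3) = 0.62 × 12.8520 = 7.9682
Higher: delay to age 2 (7.9682).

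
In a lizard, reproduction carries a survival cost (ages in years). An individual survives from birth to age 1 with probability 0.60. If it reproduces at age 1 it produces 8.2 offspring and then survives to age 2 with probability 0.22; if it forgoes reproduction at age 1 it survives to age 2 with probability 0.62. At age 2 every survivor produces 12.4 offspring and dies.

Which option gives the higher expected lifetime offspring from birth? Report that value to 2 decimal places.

6.56

breed at age 1: R₀ = 0.60 × (8.2 + 0.22 × 12.4) = 0.60 × 10.9280 = 6.5568
delay to age 2: R₀ = 0.60 × (0.62 × 12.4) = 0.60 × 7.6880 = 4.6128
Higher: breed at age 1 (6.5568).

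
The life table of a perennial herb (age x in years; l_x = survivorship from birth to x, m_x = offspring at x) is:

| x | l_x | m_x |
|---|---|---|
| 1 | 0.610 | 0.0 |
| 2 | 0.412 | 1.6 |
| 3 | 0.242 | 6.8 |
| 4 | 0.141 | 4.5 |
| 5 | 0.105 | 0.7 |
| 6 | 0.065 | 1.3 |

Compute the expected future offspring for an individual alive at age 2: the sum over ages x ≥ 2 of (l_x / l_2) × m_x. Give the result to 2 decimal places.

l_2 = 0.412. Conditional survival from age 2 to x is l_x / l_2.
  x=2: (0.412/0.412) × 1.6 = 1.6000
  x=3: (0.242/0.412) × 6.8 = 3.9942
  x=4: (0.141/0.412) × 4.5 = 1.5400
  x=5: (0.105/0.412) × 0.7 = 0.1784
  x=6: (0.065/0.412) × 1.3 = 0.2051
Sum = 1.6000 + 3.9942 + 1.5400 + 0.1784 + 0.2051 = 7.5177

7.52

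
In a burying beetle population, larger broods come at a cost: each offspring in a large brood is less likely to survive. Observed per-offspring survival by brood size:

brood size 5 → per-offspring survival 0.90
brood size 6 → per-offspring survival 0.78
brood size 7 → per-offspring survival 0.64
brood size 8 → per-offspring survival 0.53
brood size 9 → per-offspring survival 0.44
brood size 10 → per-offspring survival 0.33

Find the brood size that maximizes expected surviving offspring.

Expected surviving offspring = c × s(c):
  c=5: 5 × 0.90 = 4.500
  c=6: 6 × 0.78 = 4.680
  c=7: 7 × 0.64 = 4.480
  c=8: 8 × 0.53 = 4.240
  c=9: 9 × 0.44 = 3.960
  c=10: 10 × 0.33 = 3.300
Maximum at c = 6 (4.680 surviving offspring).

6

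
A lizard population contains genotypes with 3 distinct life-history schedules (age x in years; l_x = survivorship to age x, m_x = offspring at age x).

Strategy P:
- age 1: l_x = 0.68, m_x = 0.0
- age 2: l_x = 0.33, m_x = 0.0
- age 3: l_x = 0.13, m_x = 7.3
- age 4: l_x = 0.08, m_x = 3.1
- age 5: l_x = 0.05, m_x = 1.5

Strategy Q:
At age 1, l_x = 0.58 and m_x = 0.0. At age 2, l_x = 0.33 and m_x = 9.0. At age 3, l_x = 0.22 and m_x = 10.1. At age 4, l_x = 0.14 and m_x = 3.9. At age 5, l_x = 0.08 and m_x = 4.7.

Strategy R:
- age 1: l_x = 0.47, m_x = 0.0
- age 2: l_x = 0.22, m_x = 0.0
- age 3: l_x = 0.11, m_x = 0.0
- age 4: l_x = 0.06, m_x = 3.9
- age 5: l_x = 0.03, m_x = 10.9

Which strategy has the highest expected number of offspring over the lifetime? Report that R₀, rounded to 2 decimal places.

Strategy P: R₀ = 0.68×0.0 + 0.33×0.0 + 0.13×7.3 + 0.08×3.1 + 0.05×1.5 = 1.2720
Strategy Q: R₀ = 0.58×0.0 + 0.33×9.0 + 0.22×10.1 + 0.14×3.9 + 0.08×4.7 = 6.1140
Strategy R: R₀ = 0.47×0.0 + 0.22×0.0 + 0.11×0.0 + 0.06×3.9 + 0.03×10.9 = 0.5610
Highest R₀: strategy Q with 6.1140.

6.11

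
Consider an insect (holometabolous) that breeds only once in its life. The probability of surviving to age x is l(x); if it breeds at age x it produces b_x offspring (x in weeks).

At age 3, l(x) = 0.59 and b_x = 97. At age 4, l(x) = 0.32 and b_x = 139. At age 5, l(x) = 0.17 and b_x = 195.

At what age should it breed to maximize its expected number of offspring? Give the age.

3

Expected offspring if breeding at age x = l(x) × b_x:
  age 3: 0.59 × 97 = 57.230
  age 4: 0.32 × 139 = 44.480
  age 5: 0.17 × 195 = 33.150
Maximum at age 3 (57.230).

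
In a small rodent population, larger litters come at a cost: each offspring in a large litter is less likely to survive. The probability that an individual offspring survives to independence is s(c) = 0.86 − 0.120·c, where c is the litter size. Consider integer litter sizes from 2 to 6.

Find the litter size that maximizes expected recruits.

Expected recruits = c × s(c):
  c=2: 2 × 0.620 = 1.240
  c=3: 3 × 0.500 = 1.500
  c=4: 4 × 0.380 = 1.520
  c=5: 5 × 0.260 = 1.300
  c=6: 6 × 0.140 = 0.840
Maximum at c = 4 (1.520 recruits).

4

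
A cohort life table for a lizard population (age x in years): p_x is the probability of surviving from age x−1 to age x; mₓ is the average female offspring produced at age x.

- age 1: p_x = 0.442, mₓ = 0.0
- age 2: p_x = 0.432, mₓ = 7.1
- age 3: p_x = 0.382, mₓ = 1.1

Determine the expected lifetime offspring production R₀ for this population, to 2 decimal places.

Survivorship from birth: l_x = p_1·p_2·…·p_x.
  l_1 = 0.44200
  l_2 = 0.19094
  l_3 = 0.07294
R₀ = Σ l_x mₓ:
  age 1: 0.44200 × 0.0 = 0.0000
  age 2: 0.19094 × 7.1 = 1.3557
  age 3: 0.07294 × 1.1 = 0.0802
R₀ = 0.0000 + 1.3557 + 0.0802 = 1.4359

1.44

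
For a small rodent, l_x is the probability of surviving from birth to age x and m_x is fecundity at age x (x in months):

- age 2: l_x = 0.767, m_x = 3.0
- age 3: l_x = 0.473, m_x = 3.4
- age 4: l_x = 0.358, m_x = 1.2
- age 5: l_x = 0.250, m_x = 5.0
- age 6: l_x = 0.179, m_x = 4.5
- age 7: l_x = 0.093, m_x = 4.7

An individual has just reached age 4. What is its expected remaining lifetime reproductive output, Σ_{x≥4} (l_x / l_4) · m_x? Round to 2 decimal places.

l_4 = 0.358. Conditional survival from age 4 to x is l_x / l_4.
  x=4: (0.358/0.358) × 1.2 = 1.2000
  x=5: (0.250/0.358) × 5.0 = 3.4916
  x=6: (0.179/0.358) × 4.5 = 2.2500
  x=7: (0.093/0.358) × 4.7 = 1.2209
Sum = 1.2000 + 3.4916 + 2.2500 + 1.2209 = 8.1626

8.16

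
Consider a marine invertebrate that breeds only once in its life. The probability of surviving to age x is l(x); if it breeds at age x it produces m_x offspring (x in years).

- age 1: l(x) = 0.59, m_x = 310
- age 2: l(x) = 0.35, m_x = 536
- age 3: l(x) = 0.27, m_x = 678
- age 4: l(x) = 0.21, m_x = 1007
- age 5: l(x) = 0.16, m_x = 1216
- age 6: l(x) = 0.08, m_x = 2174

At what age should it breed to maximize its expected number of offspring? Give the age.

4

Expected offspring if breeding at age x = l(x) × m_x:
  age 1: 0.59 × 310 = 182.900
  age 2: 0.35 × 536 = 187.600
  age 3: 0.27 × 678 = 183.060
  age 4: 0.21 × 1007 = 211.470
  age 5: 0.16 × 1216 = 194.560
  age 6: 0.08 × 2174 = 173.920
Maximum at age 4 (211.470).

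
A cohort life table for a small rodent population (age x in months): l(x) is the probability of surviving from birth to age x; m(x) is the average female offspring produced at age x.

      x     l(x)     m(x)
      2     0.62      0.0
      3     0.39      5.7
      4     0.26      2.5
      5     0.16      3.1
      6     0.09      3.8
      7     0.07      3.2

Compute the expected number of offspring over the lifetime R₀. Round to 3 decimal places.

R₀ = Σ l(x) m(x):
  age 2: 0.62 × 0.0 = 0.0000
  age 3: 0.39 × 5.7 = 2.2230
  age 4: 0.26 × 2.5 = 0.6500
  age 5: 0.16 × 3.1 = 0.4960
  age 6: 0.09 × 3.8 = 0.3420
  age 7: 0.07 × 3.2 = 0.2240
R₀ = 0.0000 + 2.2230 + 0.6500 + 0.4960 + 0.3420 + 0.2240 = 3.9350

3.935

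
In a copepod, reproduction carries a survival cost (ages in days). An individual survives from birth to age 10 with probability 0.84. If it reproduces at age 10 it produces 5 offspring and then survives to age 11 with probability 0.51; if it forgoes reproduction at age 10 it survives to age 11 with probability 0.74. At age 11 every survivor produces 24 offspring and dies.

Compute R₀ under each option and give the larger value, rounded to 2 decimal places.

breed at age 10: R₀ = 0.84 × (5 + 0.51 × 24) = 0.84 × 17.2400 = 14.4816
delay to age 11: R₀ = 0.84 × (0.74 × 24) = 0.84 × 17.7600 = 14.9184
Higher: delay to age 11 (14.9184).

14.92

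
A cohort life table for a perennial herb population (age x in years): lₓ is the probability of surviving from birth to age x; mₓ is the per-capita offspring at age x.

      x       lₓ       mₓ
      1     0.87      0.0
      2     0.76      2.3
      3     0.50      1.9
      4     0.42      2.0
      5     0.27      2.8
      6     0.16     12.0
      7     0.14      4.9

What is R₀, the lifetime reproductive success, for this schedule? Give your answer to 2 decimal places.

R₀ = Σ lₓ mₓ:
  age 1: 0.87 × 0.0 = 0.0000
  age 2: 0.76 × 2.3 = 1.7480
  age 3: 0.50 × 1.9 = 0.9500
  age 4: 0.42 × 2.0 = 0.8400
  age 5: 0.27 × 2.8 = 0.7560
  age 6: 0.16 × 12.0 = 1.9200
  age 7: 0.14 × 4.9 = 0.6860
R₀ = 0.0000 + 1.7480 + 0.9500 + 0.8400 + 0.7560 + 1.9200 + 0.6860 = 6.9000

6.90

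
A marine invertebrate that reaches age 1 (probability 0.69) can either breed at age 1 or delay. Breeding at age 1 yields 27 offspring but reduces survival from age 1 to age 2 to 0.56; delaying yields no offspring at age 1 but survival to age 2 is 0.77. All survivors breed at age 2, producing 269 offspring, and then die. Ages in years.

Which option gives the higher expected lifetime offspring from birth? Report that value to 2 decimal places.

142.92

breed at age 1: R₀ = 0.69 × (27 + 0.56 × 269) = 0.69 × 177.6400 = 122.5716
delay to age 2: R₀ = 0.69 × (0.77 × 269) = 0.69 × 207.1300 = 142.9197
Higher: delay to age 2 (142.9197).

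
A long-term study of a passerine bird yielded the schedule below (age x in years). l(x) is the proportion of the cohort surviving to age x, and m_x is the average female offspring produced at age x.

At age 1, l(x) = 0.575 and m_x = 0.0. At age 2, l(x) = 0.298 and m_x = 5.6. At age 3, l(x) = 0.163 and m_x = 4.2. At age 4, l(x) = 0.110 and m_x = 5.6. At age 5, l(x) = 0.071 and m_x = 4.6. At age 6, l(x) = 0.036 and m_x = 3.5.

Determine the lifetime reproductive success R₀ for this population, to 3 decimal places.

3.422

R₀ = Σ l(x) m_x:
  age 1: 0.575 × 0.0 = 0.0000
  age 2: 0.298 × 5.6 = 1.6688
  age 3: 0.163 × 4.2 = 0.6846
  age 4: 0.110 × 5.6 = 0.6160
  age 5: 0.071 × 4.6 = 0.3266
  age 6: 0.036 × 3.5 = 0.1260
R₀ = 0.0000 + 1.6688 + 0.6846 + 0.6160 + 0.3266 + 0.1260 = 3.4220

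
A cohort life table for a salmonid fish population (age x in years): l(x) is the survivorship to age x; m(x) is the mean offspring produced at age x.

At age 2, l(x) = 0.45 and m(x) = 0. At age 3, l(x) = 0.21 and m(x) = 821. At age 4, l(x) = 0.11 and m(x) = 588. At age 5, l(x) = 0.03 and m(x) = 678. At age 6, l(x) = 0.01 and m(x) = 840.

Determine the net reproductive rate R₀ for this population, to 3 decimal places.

R₀ = Σ l(x) m(x):
  age 2: 0.45 × 0 = 0.0000
  age 3: 0.21 × 821 = 172.4100
  age 4: 0.11 × 588 = 64.6800
  age 5: 0.03 × 678 = 20.3400
  age 6: 0.01 × 840 = 8.4000
R₀ = 0.0000 + 172.4100 + 64.6800 + 20.3400 + 8.4000 = 265.8300

265.830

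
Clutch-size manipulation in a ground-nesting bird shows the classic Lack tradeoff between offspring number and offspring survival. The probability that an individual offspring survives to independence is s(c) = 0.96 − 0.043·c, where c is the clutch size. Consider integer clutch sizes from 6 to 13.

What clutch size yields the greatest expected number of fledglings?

Expected fledglings = c × s(c):
  c=6: 6 × 0.702 = 4.212
  c=7: 7 × 0.659 = 4.613
  c=8: 8 × 0.616 = 4.928
  c=9: 9 × 0.573 = 5.157
  c=10: 10 × 0.530 = 5.300
  c=11: 11 × 0.487 = 5.357
  c=12: 12 × 0.444 = 5.328
  c=13: 13 × 0.401 = 5.213
Maximum at c = 11 (5.357 fledglings).

11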